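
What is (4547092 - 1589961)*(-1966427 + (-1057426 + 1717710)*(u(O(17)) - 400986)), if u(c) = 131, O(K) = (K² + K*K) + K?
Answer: -782693756137690357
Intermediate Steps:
O(K) = K + 2*K² (O(K) = (K² + K²) + K = 2*K² + K = K + 2*K²)
(4547092 - 1589961)*(-1966427 + (-1057426 + 1717710)*(u(O(17)) - 400986)) = (4547092 - 1589961)*(-1966427 + (-1057426 + 1717710)*(131 - 400986)) = 2957131*(-1966427 + 660284*(-400855)) = 2957131*(-1966427 - 264678142820) = 2957131*(-264680109247) = -782693756137690357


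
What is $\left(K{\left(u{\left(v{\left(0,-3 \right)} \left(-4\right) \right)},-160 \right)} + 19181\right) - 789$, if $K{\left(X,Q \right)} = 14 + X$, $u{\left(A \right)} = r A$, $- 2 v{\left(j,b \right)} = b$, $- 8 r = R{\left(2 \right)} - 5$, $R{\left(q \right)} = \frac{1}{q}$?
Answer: $\frac{147221}{8} \approx 18403.0$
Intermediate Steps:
$r = \frac{9}{16}$ ($r = - \frac{\frac{1}{2} - 5}{8} = \left(- \frac{1}{8}\right) \left(- \frac{9}{2}\right) = \frac{9}{16} \approx 0.5625$)
$v{\left(j,b \right)} = - \frac{b}{2}$
$u{\left(A \right)} = \frac{9 A}{16}$
$\left(K{\left(u{\left(v{\left(0,-3 \right)} \left(-4\right) \right)},-160 \right)} + 19181\right) - 789 = \left(\left(14 + \frac{9 \left(- \frac{1}{2}\right) \left(-3\right) \left(-4\right)}{16}\right) + 19181\right) - 789 = \left(\left(14 + \frac{9 \cdot \frac{3}{2} \left(-4\right)}{16}\right) + 19181\right) - 789 = \left(\left(14 + \frac{9}{16} \left(-6\right)\right) + 19181\right) - 789 = \left(\left(14 - \frac{27}{8}\right) + 19181\right) - 789 = \left(\frac{85}{8} + 19181\right) - 789 = \frac{153533}{8} - 789 = \frac{147221}{8}$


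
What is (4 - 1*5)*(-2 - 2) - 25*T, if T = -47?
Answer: 1179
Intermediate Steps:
(4 - 1*5)*(-2 - 2) - 25*T = (4 - 1*5)*(-2 - 2) - 25*(-47) = (4 - 5)*(-4) + 1175 = -1*(-4) + 1175 = 4 + 1175 = 1179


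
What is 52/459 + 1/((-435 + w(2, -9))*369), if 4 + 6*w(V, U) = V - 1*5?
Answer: 5579138/49249323 ≈ 0.11328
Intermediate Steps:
w(V, U) = -3/2 + V/6 (w(V, U) = -⅔ + (V - 1*5)/6 = -⅔ + (V - 5)/6 = -⅔ + (-5 + V)/6 = -⅔ + (-⅚ + V/6) = -3/2 + V/6)
52/459 + 1/((-435 + w(2, -9))*369) = 52/459 + 1/((-435 + (-3/2 + (⅙)*2))*369) = 52*(1/459) + (1/369)/(-435 + (-3/2 + ⅓)) = 52/459 + (1/369)/(-435 - 7/6) = 52/459 + (1/369)/(-2617/6) = 52/459 - 6/2617*1/369 = 52/459 - 2/321891 = 5579138/49249323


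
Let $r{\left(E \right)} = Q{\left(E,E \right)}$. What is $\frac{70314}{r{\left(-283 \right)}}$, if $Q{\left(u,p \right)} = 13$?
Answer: $\frac{70314}{13} \approx 5408.8$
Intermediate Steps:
$r{\left(E \right)} = 13$
$\frac{70314}{r{\left(-283 \right)}} = \frac{70314}{13}$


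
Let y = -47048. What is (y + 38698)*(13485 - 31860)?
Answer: 153431250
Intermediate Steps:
(y + 38698)*(13485 - 31860) = (-47048 + 38698)*(13485 - 31860) = -8350*(-18375) = 153431250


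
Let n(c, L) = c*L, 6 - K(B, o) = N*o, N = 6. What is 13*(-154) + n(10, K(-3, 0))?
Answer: -1942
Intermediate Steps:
K(B, o) = 6 - 6*o
n(c, L) = L*c
13*(-154) + n(10, K(-3, 0)) = 13*(-154) + (6 - 6*0)*10 = -2002 + (6 + 0)*10 = -2002 + 6*10 = -2002 + 60 = -1942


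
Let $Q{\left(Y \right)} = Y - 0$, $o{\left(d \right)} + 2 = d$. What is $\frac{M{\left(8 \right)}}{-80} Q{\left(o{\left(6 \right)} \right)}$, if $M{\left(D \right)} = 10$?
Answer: $- \frac{1}{2} \approx -0.5$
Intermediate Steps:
$o{\left(d \right)} = -2 + d$
$Q{\left(Y \right)} = Y$ ($Q{\left(Y \right)} = Y + 0 = Y$)
$\frac{M{\left(8 \right)}}{-80} Q{\left(o{\left(6 \right)} \right)} = \frac{10}{-80} \left(-2 + 6\right) = 10 \left(- \frac{1}{80}\right) 4 = \left(- \frac{1}{8}\right) 4 = - \frac{1}{2}$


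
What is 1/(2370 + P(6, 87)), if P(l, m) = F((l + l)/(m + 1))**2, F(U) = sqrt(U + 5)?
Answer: 22/52253 ≈ 0.00042103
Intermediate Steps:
F(U) = sqrt(5 + U)
P(l, m) = 5 + 2*l/(1 + m) (P(l, m) = (sqrt(5 + (l + l)/(m + 1)))**2 = (sqrt(5 + (2*l)/(1 + m)))**2 = (sqrt(5 + 2*l/(1 + m)))**2 = 5 + 2*l/(1 + m))
1/(2370 + P(6, 87)) = 1/(2370 + (5 + 2*6 + 5*87)/(1 + 87)) = 1/(2370 + (5 + 12 + 435)/88) = 1/(2370 + (1/88)*452) = 1/(2370 + 113/22) = 1/(52253/22) = 22/52253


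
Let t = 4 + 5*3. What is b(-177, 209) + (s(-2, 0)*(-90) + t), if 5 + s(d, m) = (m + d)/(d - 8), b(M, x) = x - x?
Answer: 451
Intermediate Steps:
b(M, x) = 0
t = 19 (t = 4 + 15 = 19)
s(d, m) = -5 + (d + m)/(-8 + d) (s(d, m) = -5 + (m + d)/(d - 8) = -5 + (d + m)/(-8 + d))
b(-177, 209) + (s(-2, 0)*(-90) + t) = 0 + (((40 + 0 - 4*(-2))/(-8 - 2))*(-90) + 19) = 0 + (((40 + 0 + 8)/(-10))*(-90) + 19) = 0 + (-1/10*48*(-90) + 19) = 0 + (-24/5*(-90) + 19) = 0 + (432 + 19) = 0 + 451 = 451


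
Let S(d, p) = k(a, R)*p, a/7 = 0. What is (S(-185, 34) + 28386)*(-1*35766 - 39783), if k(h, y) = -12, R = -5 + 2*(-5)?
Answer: -2113709922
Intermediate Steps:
a = 0 (a = 7*0 = 0)
R = -15 (R = -5 - 10 = -15)
S(d, p) = -12*p
(S(-185, 34) + 28386)*(-1*35766 - 39783) = (-12*34 + 28386)*(-1*35766 - 39783) = (-408 + 28386)*(-35766 - 39783) = 27978*(-75549) = -2113709922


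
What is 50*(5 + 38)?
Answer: 2150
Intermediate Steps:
50*(5 + 38) = 50*43 = 2150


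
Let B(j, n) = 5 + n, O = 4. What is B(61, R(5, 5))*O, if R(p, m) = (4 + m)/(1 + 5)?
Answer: 26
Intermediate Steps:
R(p, m) = 2/3 + m/6 (R(p, m) = (4 + m)/6 = (4 + m)*(1/6) = 2/3 + m/6)
B(61, R(5, 5))*O = (5 + (2/3 + (1/6)*5))*4 = (5 + (2/3 + 5/6))*4 = (5 + 3/2)*4 = (13/2)*4 = 26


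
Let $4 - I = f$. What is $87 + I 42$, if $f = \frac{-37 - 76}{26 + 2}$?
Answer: $\frac{849}{2} \approx 424.5$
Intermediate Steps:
$f = - \frac{113}{28} \approx -4.0357$
$I = \frac{225}{28}$ ($I = 4 - - \frac{113}{28} = 4 + \frac{113}{28} = \frac{225}{28} \approx 8.0357$)
$87 + I 42 = 87 + \frac{225}{28} \cdot 42 = 87 + \frac{675}{2} = \frac{849}{2}$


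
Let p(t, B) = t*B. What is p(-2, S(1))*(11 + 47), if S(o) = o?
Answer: -116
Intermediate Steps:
p(t, B) = B*t
p(-2, S(1))*(11 + 47) = (1*(-2))*(11 + 47) = -2*58 = -116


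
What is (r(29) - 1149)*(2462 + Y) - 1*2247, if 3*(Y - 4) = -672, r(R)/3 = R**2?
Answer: 3078261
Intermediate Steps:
r(R) = 3*R**2
Y = -220 (Y = 4 + (1/3)*(-672) = 4 - 224 = -220)
(r(29) - 1149)*(2462 + Y) - 1*2247 = (3*29**2 - 1149)*(2462 - 220) - 1*2247 = (3*841 - 1149)*2242 - 2247 = (2523 - 1149)*2242 - 2247 = 1374*2242 - 2247 = 3080508 - 2247 = 3078261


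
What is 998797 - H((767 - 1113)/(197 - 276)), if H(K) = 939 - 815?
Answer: 998673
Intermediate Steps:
H(K) = 124
998797 - H((767 - 1113)/(197 - 276)) = 998797 - 1*124 = 998797 - 124 = 998673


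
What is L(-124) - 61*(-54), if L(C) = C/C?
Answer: 3295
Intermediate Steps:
L(C) = 1
L(-124) - 61*(-54) = 1 - 61*(-54) = 1 - 1*(-3294) = 1 + 3294 = 3295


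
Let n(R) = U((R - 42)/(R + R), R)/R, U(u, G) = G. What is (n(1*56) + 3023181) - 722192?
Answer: 2300990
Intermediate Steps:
n(R) = 1 (n(R) = R/R = 1)
(n(1*56) + 3023181) - 722192 = (1 + 3023181) - 722192 = 3023182 - 722192 = 2300990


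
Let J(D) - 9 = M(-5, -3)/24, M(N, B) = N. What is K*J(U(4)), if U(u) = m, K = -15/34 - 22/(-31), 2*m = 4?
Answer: 59713/25296 ≈ 2.3606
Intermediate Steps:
m = 2 (m = (½)*4 = 2)
K = 283/1054 (K = -15*1/34 - 22*(-1/31) = -15/34 + 22/31 = 283/1054 ≈ 0.26850)
U(u) = 2
J(D) = 211/24 (J(D) = 9 - 5/24 = 211/24)
K*J(U(4)) = (283/1054)*(211/24) = 59713/25296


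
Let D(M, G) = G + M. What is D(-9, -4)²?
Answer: 169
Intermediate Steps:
D(-9, -4)² = (-4 - 9)² = (-13)² = 169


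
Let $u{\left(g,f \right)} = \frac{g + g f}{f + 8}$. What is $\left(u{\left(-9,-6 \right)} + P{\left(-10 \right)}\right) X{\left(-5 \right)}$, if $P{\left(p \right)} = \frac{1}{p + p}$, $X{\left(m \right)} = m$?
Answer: $- \frac{449}{4} \approx -112.25$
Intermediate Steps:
$u{\left(g,f \right)} = \frac{g + f g}{8 + f}$
$P{\left(p \right)} = \frac{1}{2 p}$
$\left(u{\left(-9,-6 \right)} + P{\left(-10 \right)}\right) X{\left(-5 \right)} = \left(- \frac{9 \left(1 - 6\right)}{8 - 6} + \frac{1}{2 \left(-10\right)}\right) \left(-5\right) = \left(\left(-9\right) \frac{1}{2} \left(-5\right) + \frac{1}{2} \left(- \frac{1}{10}\right)\right) \left(-5\right) = \left(\left(-9\right) \frac{1}{2} \left(-5\right) - \frac{1}{20}\right) \left(-5\right) = \left(\frac{45}{2} - \frac{1}{20}\right) \left(-5\right) = \frac{449}{20} \left(-5\right) = - \frac{449}{4}$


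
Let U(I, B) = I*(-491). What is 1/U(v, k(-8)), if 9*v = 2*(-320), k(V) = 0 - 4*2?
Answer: 9/314240 ≈ 2.8641e-5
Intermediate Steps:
k(V) = -8 (k(V) = 0 - 8 = -8)
v = -640/9 (v = (2*(-320))/9 = (⅑)*(-640) = -640/9 ≈ -71.111)
U(I, B) = -491*I
1/U(v, k(-8)) = 1/(-491*(-640/9)) = 1/(314240/9) = 9/314240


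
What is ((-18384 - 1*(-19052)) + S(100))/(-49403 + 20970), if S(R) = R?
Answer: -768/28433 ≈ -0.027011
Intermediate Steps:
((-18384 - 1*(-19052)) + S(100))/(-49403 + 20970) = ((-18384 - 1*(-19052)) + 100)/(-49403 + 20970) = ((-18384 + 19052) + 100)/(-28433) = (668 + 100)*(-1/28433) = 768*(-1/28433) = -768/28433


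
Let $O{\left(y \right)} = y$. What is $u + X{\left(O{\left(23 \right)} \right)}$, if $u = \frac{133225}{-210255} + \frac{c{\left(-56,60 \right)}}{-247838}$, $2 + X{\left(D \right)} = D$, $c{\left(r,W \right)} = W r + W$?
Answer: $\frac{106196837644}{5210917869} \approx 20.38$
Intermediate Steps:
$c{\left(r,W \right)} = W + W r$
$X{\left(D \right)} = -2 + D$
$u = - \frac{3232437605}{5210917869}$ ($u = \frac{133225}{-210255} + \frac{60 \left(1 - 56\right)}{-247838} = 133225 \left(- \frac{1}{210255}\right) + 60 \left(-55\right) \left(- \frac{1}{247838}\right) = - \frac{26645}{42051} - - \frac{1650}{123919} = - \frac{26645}{42051} + \frac{1650}{123919} = - \frac{3232437605}{5210917869} \approx -0.62032$)
$u + X{\left(O{\left(23 \right)} \right)} = - \frac{3232437605}{5210917869} + \left(-2 + 23\right) = - \frac{3232437605}{5210917869} + 21 = \frac{106196837644}{5210917869}$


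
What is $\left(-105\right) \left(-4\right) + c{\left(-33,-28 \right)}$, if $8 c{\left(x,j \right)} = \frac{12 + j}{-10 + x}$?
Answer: $\frac{18062}{43} \approx 420.05$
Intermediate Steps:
$c{\left(x,j \right)} = \frac{12 + j}{8 \left(-10 + x\right)}$ ($c{\left(x,j \right)} = \frac{\left(12 + j\right) \frac{1}{-10 + x}}{8} = \frac{\frac{1}{-10 + x} \left(12 + j\right)}{8} = \frac{12 + j}{8 \left(-10 + x\right)}$)
$\left(-105\right) \left(-4\right) + c{\left(-33,-28 \right)} = \left(-105\right) \left(-4\right) + \frac{12 - 28}{8 \left(-10 - 33\right)} = 420 + \frac{1}{8} \frac{1}{-43} \left(-16\right) = 420 + \frac{1}{8} \left(- \frac{1}{43}\right) \left(-16\right) = 420 + \frac{2}{43} = \frac{18062}{43}$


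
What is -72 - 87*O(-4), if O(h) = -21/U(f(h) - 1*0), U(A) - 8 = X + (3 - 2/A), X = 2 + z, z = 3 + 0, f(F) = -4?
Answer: 426/11 ≈ 38.727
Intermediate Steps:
z = 3
X = 5 (X = 2 + 3 = 5)
U(A) = 16 - 2/A (U(A) = 8 + (5 + (3 - 2/A)) = 8 + (8 - 2/A) = 16 - 2/A)
O(h) = -14/11 (O(h) = -21/(16 - 2/(-4 - 1*0)) = -21/(16 - 2/(-4 + 0)) = -21/(16 - 2/(-4)) = -21/(16 - 2*(-¼)) = -21/(16 + ½) = -21/33/2 = -21*2/33 = -14/11)
-72 - 87*O(-4) = -72 - 87*(-14/11) = -72 + 1218/11 = 426/11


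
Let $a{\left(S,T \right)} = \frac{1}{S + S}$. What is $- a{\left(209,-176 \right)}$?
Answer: $- \frac{1}{418} \approx -0.0023923$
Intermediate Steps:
$a{\left(S,T \right)} = \frac{1}{2 S}$
$- a{\left(209,-176 \right)} = - \frac{1}{2 \cdot 209} = \left(-1\right) \frac{1}{418} = - \frac{1}{418}$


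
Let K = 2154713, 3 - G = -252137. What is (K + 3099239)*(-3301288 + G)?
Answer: -16020077232896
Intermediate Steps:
G = 252140 (G = 3 - 1*(-252137) = 3 + 252137 = 252140)
(K + 3099239)*(-3301288 + G) = (2154713 + 3099239)*(-3301288 + 252140) = 5253952*(-3049148) = -16020077232896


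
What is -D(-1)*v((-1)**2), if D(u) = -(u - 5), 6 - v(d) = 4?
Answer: -12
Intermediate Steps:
v(d) = 2 (v(d) = 6 - 1*4 = 6 - 4 = 2)
D(u) = 5 - u (D(u) = -(-5 + u) = 5 - u)
-D(-1)*v((-1)**2) = -(5 - 1*(-1))*2 = -(5 + 1)*2 = -6*2 = -1*12 = -12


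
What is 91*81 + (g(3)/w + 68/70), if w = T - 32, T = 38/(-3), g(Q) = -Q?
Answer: 34574861/4690 ≈ 7372.0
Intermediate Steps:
T = -38/3 (T = 38*(-⅓) = -38/3 ≈ -12.667)
w = -134/3 (w = -38/3 - 32 = -134/3 ≈ -44.667)
91*81 + (g(3)/w + 68/70) = 91*81 + ((-1*3)/(-134/3) + 68/70) = 7371 + (-3*(-3/134) + 68*(1/70)) = 7371 + (9/134 + 34/35) = 7371 + 4871/4690 = 34574861/4690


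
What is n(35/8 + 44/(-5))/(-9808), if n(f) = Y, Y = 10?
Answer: -5/4904 ≈ -0.0010196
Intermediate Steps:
n(f) = 10
n(35/8 + 44/(-5))/(-9808) = 10/(-9808) = 10*(-1/9808) = -5/4904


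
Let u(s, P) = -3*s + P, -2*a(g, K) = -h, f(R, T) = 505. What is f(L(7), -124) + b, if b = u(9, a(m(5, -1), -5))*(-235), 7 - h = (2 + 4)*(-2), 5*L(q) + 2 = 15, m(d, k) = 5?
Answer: 9235/2 ≈ 4617.5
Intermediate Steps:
L(q) = 13/5 (L(q) = -⅖ + (⅕)*15 = -⅖ + 3 = 13/5)
h = 19 (h = 7 - (2 + 4)*(-2) = 7 - 6*(-2) = 7 - 1*(-12) = 7 + 12 = 19)
a(g, K) = 19/2 (a(g, K) = -(-1)*19/2 = -½*(-19) = 19/2)
u(s, P) = P - 3*s
b = 8225/2 (b = (19/2 - 3*9)*(-235) = (19/2 - 27)*(-235) = -35/2*(-235) = 8225/2 ≈ 4112.5)
f(L(7), -124) + b = 505 + 8225/2 = 9235/2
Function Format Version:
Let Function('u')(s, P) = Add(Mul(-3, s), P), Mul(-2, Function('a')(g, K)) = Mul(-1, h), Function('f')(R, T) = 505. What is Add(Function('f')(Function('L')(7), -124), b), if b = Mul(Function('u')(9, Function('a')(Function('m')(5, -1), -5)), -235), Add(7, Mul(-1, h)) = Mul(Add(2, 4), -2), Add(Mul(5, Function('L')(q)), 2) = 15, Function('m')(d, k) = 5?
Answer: Rational(9235, 2) ≈ 4617.5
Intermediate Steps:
Function('L')(q) = Rational(13, 5) (Function('L')(q) = Add(Rational(-2, 5), Mul(Rational(1, 5), 15)) = Add(Rational(-2, 5), 3) = Rational(13, 5))
h = 19 (h = Add(7, Mul(-1, Mul(Add(2, 4), -2))) = Add(7, Mul(-1, Mul(6, -2))) = Add(7, Mul(-1, -12)) = Add(7, 12) = 19)
Function('a')(g, K) = Rational(19, 2) (Function('a')(g, K) = Mul(Rational(-1, 2), Mul(-1, 19)) = Mul(Rational(-1, 2), -19) = Rational(19, 2))
Function('u')(s, P) = Add(P, Mul(-3, s))
b = Rational(8225, 2) (b = Mul(Add(Rational(19, 2), Mul(-3, 9)), -235) = Mul(Add(Rational(19, 2), -27), -235) = Mul(Rational(-35, 2), -235) = Rational(8225, 2) ≈ 4112.5)
Add(Function('f')(Function('L')(7), -124), b) = Add(505, Rational(8225, 2)) = Rational(9235, 2)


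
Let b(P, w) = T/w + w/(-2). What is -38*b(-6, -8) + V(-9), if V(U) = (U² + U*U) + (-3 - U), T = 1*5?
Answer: 159/4 ≈ 39.750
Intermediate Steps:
T = 5
b(P, w) = 5/w - w/2 (b(P, w) = 5/w + w/(-2) = 5/w + w*(-½) = 5/w - w/2)
V(U) = -3 - U + 2*U² (V(U) = (U² + U²) + (-3 - U) = 2*U² + (-3 - U) = -3 - U + 2*U²)
-38*b(-6, -8) + V(-9) = -38*(5/(-8) - ½*(-8)) + (-3 - 1*(-9) + 2*(-9)²) = -38*(5*(-⅛) + 4) + (-3 + 9 + 2*81) = -38*(-5/8 + 4) + (-3 + 9 + 162) = -38*27/8 + 168 = -513/4 + 168 = 159/4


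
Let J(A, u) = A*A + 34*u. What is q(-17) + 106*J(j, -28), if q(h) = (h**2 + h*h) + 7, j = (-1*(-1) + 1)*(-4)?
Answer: -93543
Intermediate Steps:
j = -8 (j = (1 + 1)*(-4) = 2*(-4) = -8)
J(A, u) = A**2 + 34*u
q(h) = 7 + 2*h**2 (q(h) = (h**2 + h**2) + 7 = 2*h**2 + 7 = 7 + 2*h**2)
q(-17) + 106*J(j, -28) = (7 + 2*(-17)**2) + 106*((-8)**2 + 34*(-28)) = (7 + 2*289) + 106*(64 - 952) = (7 + 578) + 106*(-888) = 585 - 94128 = -93543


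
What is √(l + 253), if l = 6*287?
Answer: 5*√79 ≈ 44.441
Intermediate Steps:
l = 1722
√(l + 253) = √(1722 + 253) = √1975 = 5*√79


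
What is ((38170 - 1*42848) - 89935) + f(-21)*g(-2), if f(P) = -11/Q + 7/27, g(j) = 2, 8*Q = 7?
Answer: -17886511/189 ≈ -94638.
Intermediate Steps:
Q = 7/8 (Q = (1/8)*7 = 7/8 ≈ 0.87500)
f(P) = -2327/189 (f(P) = -11/7/8 + 7/27 = -11*8/7 + 7*(1/27) = -88/7 + 7/27 = -2327/189)
((38170 - 1*42848) - 89935) + f(-21)*g(-2) = ((38170 - 1*42848) - 89935) - 2327/189*2 = ((38170 - 42848) - 89935) - 4654/189 = (-4678 - 89935) - 4654/189 = -94613 - 4654/189 = -17886511/189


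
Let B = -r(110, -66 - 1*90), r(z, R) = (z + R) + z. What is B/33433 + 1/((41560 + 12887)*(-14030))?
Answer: -48889083673/25539181510530 ≈ -0.0019143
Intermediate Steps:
r(z, R) = R + 2*z (r(z, R) = (R + z) + z = R + 2*z)
B = -64 (B = -((-66 - 1*90) + 2*110) = -((-66 - 90) + 220) = -(-156 + 220) = -1*64 = -64)
B/33433 + 1/((41560 + 12887)*(-14030)) = -64/33433 + 1/((41560 + 12887)*(-14030)) = -64*1/33433 - 1/14030/54447 = -64/33433 + (1/54447)*(-1/14030) = -64/33433 - 1/763891410 = -48889083673/25539181510530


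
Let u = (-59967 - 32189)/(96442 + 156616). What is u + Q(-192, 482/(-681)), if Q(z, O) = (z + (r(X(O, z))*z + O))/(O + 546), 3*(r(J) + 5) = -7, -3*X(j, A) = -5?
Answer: 43803191487/23492892488 ≈ 1.8645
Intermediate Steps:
X(j, A) = 5/3 (X(j, A) = -1/3*(-5) = 5/3)
r(J) = -22/3 (r(J) = -5 + (1/3)*(-7) = -5 - 7/3 = -22/3)
Q(z, O) = (O - 19*z/3)/(546 + O) (Q(z, O) = (z + (-22*z/3 + O))/(O + 546) = (z + (O - 22*z/3))/(546 + O) = (O - 19*z/3)/(546 + O))
u = -46078/126529 (u = -92156/253058 = -92156*1/253058 = -46078/126529 ≈ -0.36417)
u + Q(-192, 482/(-681)) = -46078/126529 + (482/(-681) - 19/3*(-192))/(546 + 482/(-681)) = -46078/126529 + (482*(-1/681) + 1216)/(546 + 482*(-1/681)) = -46078/126529 + (-482/681 + 1216)/(546 - 482/681) = -46078/126529 + (827614/681)/(371344/681) = -46078/126529 + (681/371344)*(827614/681) = -46078/126529 + 413807/185672 = 43803191487/23492892488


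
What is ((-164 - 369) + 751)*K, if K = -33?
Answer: -7194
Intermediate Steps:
((-164 - 369) + 751)*K = ((-164 - 369) + 751)*(-33) = (-533 + 751)*(-33) = 218*(-33) = -7194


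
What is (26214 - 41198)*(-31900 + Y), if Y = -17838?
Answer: 745274192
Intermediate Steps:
(26214 - 41198)*(-31900 + Y) = (26214 - 41198)*(-31900 - 17838) = -14984*(-49738) = 745274192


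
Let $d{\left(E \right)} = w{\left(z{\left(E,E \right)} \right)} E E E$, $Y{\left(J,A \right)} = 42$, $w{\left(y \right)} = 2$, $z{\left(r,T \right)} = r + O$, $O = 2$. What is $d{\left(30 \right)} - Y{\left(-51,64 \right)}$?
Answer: $53958$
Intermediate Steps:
$z{\left(r,T \right)} = 2 + r$ ($z{\left(r,T \right)} = r + 2 = 2 + r$)
$d{\left(E \right)} = 2 E^{3}$ ($d{\left(E \right)} = 2 E E E = 2 E E^{2} = 2 E^{3}$)
$d{\left(30 \right)} - Y{\left(-51,64 \right)} = 2 \cdot 30^{3} - 42 = 2 \cdot 27000 - 42 = 54000 - 42 = 53958$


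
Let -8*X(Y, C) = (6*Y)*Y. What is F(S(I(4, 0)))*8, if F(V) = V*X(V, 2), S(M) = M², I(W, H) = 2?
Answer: -384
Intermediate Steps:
X(Y, C) = -3*Y²/4 (X(Y, C) = -6*Y*Y/8 = -3*Y²/4)
F(V) = -3*V³/4 (F(V) = V*(-3*V²/4) = -3*V³/4)
F(S(I(4, 0)))*8 = -3*(2²)³/4*8 = -¾*4³*8 = -¾*64*8 = -48*8 = -384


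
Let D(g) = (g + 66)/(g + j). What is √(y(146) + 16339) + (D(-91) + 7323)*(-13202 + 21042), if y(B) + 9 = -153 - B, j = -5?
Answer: 172243085/3 + √16031 ≈ 5.7414e+7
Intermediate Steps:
y(B) = -162 - B (y(B) = -9 + (-153 - B) = -162 - B)
D(g) = (66 + g)/(-5 + g) (D(g) = (g + 66)/(g - 5) = (66 + g)/(-5 + g))
√(y(146) + 16339) + (D(-91) + 7323)*(-13202 + 21042) = √((-162 - 1*146) + 16339) + ((66 - 91)/(-5 - 91) + 7323)*(-13202 + 21042) = √((-162 - 146) + 16339) + (-25/(-96) + 7323)*7840 = √(-308 + 16339) + (-1/96*(-25) + 7323)*7840 = √16031 + (25/96 + 7323)*7840 = √16031 + (703033/96)*7840 = √16031 + 172243085/3 = 172243085/3 + √16031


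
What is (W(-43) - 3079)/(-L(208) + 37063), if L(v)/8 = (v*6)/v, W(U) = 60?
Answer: -3019/37015 ≈ -0.081562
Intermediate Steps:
L(v) = 48 (L(v) = 8*((v*6)/v) = 8*((6*v)/v) = 8*6 = 48)
(W(-43) - 3079)/(-L(208) + 37063) = (60 - 3079)/(-1*48 + 37063) = -3019/(-48 + 37063) = -3019/37015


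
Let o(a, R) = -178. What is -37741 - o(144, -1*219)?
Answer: -37563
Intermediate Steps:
-37741 - o(144, -1*219) = -37741 - 1*(-178) = -37741 + 178 = -37563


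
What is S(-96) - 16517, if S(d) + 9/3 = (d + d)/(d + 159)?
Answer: -346984/21 ≈ -16523.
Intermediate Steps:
S(d) = -3 + 2*d/(159 + d) (S(d) = -3 + (d + d)/(d + 159) = -3 + (2*d)/(159 + d) = -3 + 2*d/(159 + d))
S(-96) - 16517 = (-477 - 1*(-96))/(159 - 96) - 16517 = (-477 + 96)/63 - 16517 = (1/63)*(-381) - 16517 = -127/21 - 16517 = -346984/21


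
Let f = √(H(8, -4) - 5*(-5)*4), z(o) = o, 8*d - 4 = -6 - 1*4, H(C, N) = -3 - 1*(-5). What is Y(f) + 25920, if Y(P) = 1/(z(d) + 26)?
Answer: 2617924/101 ≈ 25920.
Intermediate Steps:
H(C, N) = 2 (H(C, N) = -3 + 5 = 2)
d = -¾ (d = ½ + (-6 - 1*4)/8 = ½ + (-6 - 4)/8 = ½ + (⅛)*(-10) = ½ - 5/4 = -¾ ≈ -0.75000)
f = √102 (f = √(2 - 5*(-5)*4) = √(2 + 25*4) = √(2 + 100) = √102 ≈ 10.100)
Y(P) = 4/101 (Y(P) = 1/(-¾ + 26) = 1/(101/4) = 4/101)
Y(f) + 25920 = 4/101 + 25920 = 2617924/101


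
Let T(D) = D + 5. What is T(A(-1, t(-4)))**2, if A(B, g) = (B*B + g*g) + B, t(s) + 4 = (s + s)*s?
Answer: 622521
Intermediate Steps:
t(s) = -4 + 2*s**2 (t(s) = -4 + (s + s)*s = -4 + (2*s)*s = -4 + 2*s**2)
A(B, g) = B + B**2 + g**2 (A(B, g) = (B**2 + g**2) + B = B + B**2 + g**2)
T(D) = 5 + D
T(A(-1, t(-4)))**2 = (5 + (-1 + (-1)**2 + (-4 + 2*(-4)**2)**2))**2 = (5 + (-1 + 1 + (-4 + 2*16)**2))**2 = (5 + (-1 + 1 + (-4 + 32)**2))**2 = (5 + (-1 + 1 + 28**2))**2 = (5 + (-1 + 1 + 784))**2 = (5 + 784)**2 = 789**2 = 622521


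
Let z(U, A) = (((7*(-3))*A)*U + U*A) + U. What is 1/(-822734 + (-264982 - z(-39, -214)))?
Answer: -1/920757 ≈ -1.0861e-6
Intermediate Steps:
z(U, A) = U - 20*A*U (z(U, A) = ((-21*A)*U + A*U) + U = (-21*A*U + A*U) + U = -20*A*U + U = U - 20*A*U)
1/(-822734 + (-264982 - z(-39, -214))) = 1/(-822734 + (-264982 - (-39)*(1 - 20*(-214)))) = 1/(-822734 + (-264982 - (-39)*(1 + 4280))) = 1/(-822734 + (-264982 - (-39)*4281)) = 1/(-822734 + (-264982 - 1*(-166959))) = 1/(-822734 + (-264982 + 166959)) = 1/(-822734 - 98023) = 1/(-920757) = -1/920757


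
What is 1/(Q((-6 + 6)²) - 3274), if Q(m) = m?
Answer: -1/3274 ≈ -0.00030544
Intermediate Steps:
1/(Q((-6 + 6)²) - 3274) = 1/((-6 + 6)² - 3274) = 1/(0² - 3274) = 1/(0 - 3274) = 1/(-3274) = -1/3274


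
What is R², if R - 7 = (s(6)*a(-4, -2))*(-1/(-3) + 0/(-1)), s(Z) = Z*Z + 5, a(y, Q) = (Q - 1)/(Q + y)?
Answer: 6889/36 ≈ 191.36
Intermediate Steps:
a(y, Q) = (-1 + Q)/(Q + y)
s(Z) = 5 + Z² (s(Z) = Z² + 5 = 5 + Z²)
R = 83/6 (R = 7 + ((5 + 6²)*((-1 - 2)/(-2 - 4)))*(-1/(-3) + 0/(-1)) = 7 + ((5 + 36)*(-3/(-6)))*(-1*(-⅓) + 0*(-1)) = 7 + (41*(-⅙*(-3)))*(⅓ + 0) = 7 + (41*(½))*(⅓) = 7 + (41/2)*(⅓) = 7 + 41/6 = 83/6 ≈ 13.833)
R² = (83/6)² = 6889/36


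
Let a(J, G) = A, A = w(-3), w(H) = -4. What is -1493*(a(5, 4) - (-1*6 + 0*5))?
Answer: -2986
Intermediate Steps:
A = -4
a(J, G) = -4
-1493*(a(5, 4) - (-1*6 + 0*5)) = -1493*(-4 - (-1*6 + 0*5)) = -1493*(-4 - (-6 + 0)) = -1493*(-4 - 1*(-6)) = -1493*(-4 + 6) = -1493*2 = -2986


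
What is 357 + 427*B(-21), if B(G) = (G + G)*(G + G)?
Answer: 753585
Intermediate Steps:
B(G) = 4*G**2 (B(G) = (2*G)*(2*G) = 4*G**2)
357 + 427*B(-21) = 357 + 427*(4*(-21)**2) = 357 + 427*(4*441) = 357 + 427*1764 = 357 + 753228 = 753585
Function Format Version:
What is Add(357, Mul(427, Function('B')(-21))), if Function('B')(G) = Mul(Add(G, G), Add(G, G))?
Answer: 753585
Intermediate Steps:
Function('B')(G) = Mul(4, Pow(G, 2)) (Function('B')(G) = Mul(Mul(2, G), Mul(2, G)) = Mul(4, Pow(G, 2)))
Add(357, Mul(427, Function('B')(-21))) = Add(357, Mul(427, Mul(4, Pow(-21, 2)))) = Add(357, Mul(427, Mul(4, 441))) = Add(357, Mul(427, 1764)) = Add(357, 753228) = 753585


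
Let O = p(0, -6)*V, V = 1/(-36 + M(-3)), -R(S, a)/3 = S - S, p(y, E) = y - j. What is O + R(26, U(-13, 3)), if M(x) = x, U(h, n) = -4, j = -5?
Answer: -5/39 ≈ -0.12821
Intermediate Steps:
p(y, E) = 5 + y (p(y, E) = y - 1*(-5) = y + 5 = 5 + y)
R(S, a) = 0 (R(S, a) = -3*(S - S) = -3*0 = 0)
V = -1/39 (V = 1/(-36 - 3) = 1/(-39) = -1/39 ≈ -0.025641)
O = -5/39 (O = (5 + 0)*(-1/39) = 5*(-1/39) = -5/39 ≈ -0.12821)
O + R(26, U(-13, 3)) = -5/39 + 0 = -5/39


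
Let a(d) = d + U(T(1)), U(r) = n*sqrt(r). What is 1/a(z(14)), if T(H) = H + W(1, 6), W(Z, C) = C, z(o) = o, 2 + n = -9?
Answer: -2/93 - 11*sqrt(7)/651 ≈ -0.066211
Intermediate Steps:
n = -11 (n = -2 - 9 = -11)
T(H) = 6 + H (T(H) = H + 6 = 6 + H)
U(r) = -11*sqrt(r)
a(d) = d - 11*sqrt(7) (a(d) = d - 11*sqrt(6 + 1) = d - 11*sqrt(7))
1/a(z(14)) = 1/(14 - 11*sqrt(7))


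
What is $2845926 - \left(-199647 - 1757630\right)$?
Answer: $4803203$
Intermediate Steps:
$2845926 - \left(-199647 - 1757630\right) = 2845926 - -1957277 = 2845926 + 1957277 = 4803203$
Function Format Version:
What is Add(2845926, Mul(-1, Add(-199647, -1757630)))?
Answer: 4803203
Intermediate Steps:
Add(2845926, Mul(-1, Add(-199647, -1757630))) = Add(2845926, Mul(-1, -1957277)) = Add(2845926, 1957277) = 4803203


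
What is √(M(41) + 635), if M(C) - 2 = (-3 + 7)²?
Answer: √653 ≈ 25.554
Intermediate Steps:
M(C) = 18 (M(C) = 2 + (-3 + 7)² = 2 + 4² = 2 + 16 = 18)
√(M(41) + 635) = √(18 + 635) = √653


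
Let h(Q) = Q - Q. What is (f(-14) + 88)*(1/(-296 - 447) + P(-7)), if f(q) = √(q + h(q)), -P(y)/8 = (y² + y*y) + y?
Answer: -47599640/743 - 540905*I*√14/743 ≈ -64064.0 - 2723.9*I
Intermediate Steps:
h(Q) = 0
P(y) = -16*y² - 8*y (P(y) = -8*((y² + y*y) + y) = -8*((y² + y²) + y) = -8*(2*y² + y) = -8*(y + 2*y²) = -16*y² - 8*y)
f(q) = √q (f(q) = √(q + 0) = √q)
(f(-14) + 88)*(1/(-296 - 447) + P(-7)) = (√(-14) + 88)*(1/(-296 - 447) - 8*(-7)*(1 + 2*(-7))) = (I*√14 + 88)*(1/(-743) - 8*(-7)*(1 - 14)) = (88 + I*√14)*(-1/743 - 8*(-7)*(-13)) = (88 + I*√14)*(-1/743 - 728) = (88 + I*√14)*(-540905/743) = -47599640/743 - 540905*I*√14/743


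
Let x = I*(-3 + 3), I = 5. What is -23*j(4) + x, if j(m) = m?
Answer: -92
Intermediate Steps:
x = 0 (x = 5*(-3 + 3) = 5*0 = 0)
-23*j(4) + x = -23*4 + 0 = -92 + 0 = -92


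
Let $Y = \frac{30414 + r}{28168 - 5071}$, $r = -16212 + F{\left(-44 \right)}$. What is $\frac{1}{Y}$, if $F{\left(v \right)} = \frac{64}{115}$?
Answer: $\frac{2656155}{1633294} \approx 1.6263$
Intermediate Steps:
$F{\left(v \right)} = \frac{64}{115}$ ($F{\left(v \right)} = 64 \cdot \frac{1}{115} = \frac{64}{115}$)
$r = - \frac{1864316}{115}$ ($r = -16212 + \frac{64}{115} = - \frac{1864316}{115} \approx -16211.0$)
$Y = \frac{1633294}{2656155}$ ($Y = \frac{30414 - \frac{1864316}{115}}{28168 - 5071} = \frac{1633294}{115 \cdot 23097} = \frac{1633294}{115} \cdot \frac{1}{23097} = \frac{1633294}{2656155} \approx 0.61491$)
$\frac{1}{Y} = \frac{1}{\frac{1633294}{2656155}} = \frac{2656155}{1633294}$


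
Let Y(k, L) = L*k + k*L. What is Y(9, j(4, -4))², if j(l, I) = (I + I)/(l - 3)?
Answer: 20736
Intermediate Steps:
j(l, I) = 2*I/(-3 + l) (j(l, I) = (2*I)/(-3 + l) = 2*I/(-3 + l))
Y(k, L) = 2*L*k (Y(k, L) = L*k + L*k = 2*L*k)
Y(9, j(4, -4))² = (2*(2*(-4)/(-3 + 4))*9)² = (2*(2*(-4)/1)*9)² = (2*(2*(-4)*1)*9)² = (2*(-8)*9)² = (-144)² = 20736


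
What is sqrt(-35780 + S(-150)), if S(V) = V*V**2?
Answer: 2*I*sqrt(852695) ≈ 1846.8*I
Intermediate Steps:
S(V) = V**3
sqrt(-35780 + S(-150)) = sqrt(-35780 + (-150)**3) = sqrt(-35780 - 3375000) = sqrt(-3410780) = 2*I*sqrt(852695)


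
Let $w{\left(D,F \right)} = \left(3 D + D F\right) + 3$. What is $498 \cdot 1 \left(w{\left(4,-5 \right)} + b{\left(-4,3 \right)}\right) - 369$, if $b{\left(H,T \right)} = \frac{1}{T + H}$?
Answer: $-3357$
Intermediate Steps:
$b{\left(H,T \right)} = \frac{1}{H + T}$
$w{\left(D,F \right)} = 3 + 3 D + D F$
$498 \cdot 1 \left(w{\left(4,-5 \right)} + b{\left(-4,3 \right)}\right) - 369 = 498 \cdot 1 \left(\left(3 + 3 \cdot 4 + 4 \left(-5\right)\right) + \frac{1}{-4 + 3}\right) - 369 = 498 \cdot 1 \left(\left(3 + 12 - 20\right) + \frac{1}{-1}\right) - 369 = 498 \cdot 1 \left(-5 - 1\right) - 369 = 498 \cdot 1 \left(-6\right) - 369 = 498 \left(-6\right) - 369 = -2988 - 369 = -3357$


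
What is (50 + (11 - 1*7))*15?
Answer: 810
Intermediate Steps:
(50 + (11 - 1*7))*15 = (50 + (11 - 7))*15 = (50 + 4)*15 = 54*15 = 810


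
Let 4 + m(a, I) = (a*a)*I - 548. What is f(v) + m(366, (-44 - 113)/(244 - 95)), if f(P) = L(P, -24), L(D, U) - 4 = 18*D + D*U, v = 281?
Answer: -21363958/149 ≈ -1.4338e+5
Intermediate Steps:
L(D, U) = 4 + 18*D + D*U (L(D, U) = 4 + (18*D + D*U) = 4 + 18*D + D*U)
f(P) = 4 - 6*P (f(P) = 4 + 18*P + P*(-24) = 4 + 18*P - 24*P = 4 - 6*P)
m(a, I) = -552 + I*a² (m(a, I) = -4 + ((a*a)*I - 548) = -4 + (a²*I - 548) = -4 + (I*a² - 548) = -4 + (-548 + I*a²) = -552 + I*a²)
f(v) + m(366, (-44 - 113)/(244 - 95)) = (4 - 6*281) + (-552 + ((-44 - 113)/(244 - 95))*366²) = (4 - 1686) + (-552 - 157/149*133956) = -1682 + (-552 - 157*1/149*133956) = -1682 + (-552 - 157/149*133956) = -1682 + (-552 - 21031092/149) = -1682 - 21113340/149 = -21363958/149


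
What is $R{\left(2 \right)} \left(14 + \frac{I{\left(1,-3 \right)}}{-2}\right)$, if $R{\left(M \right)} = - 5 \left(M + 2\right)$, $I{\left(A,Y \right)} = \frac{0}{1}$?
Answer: $-280$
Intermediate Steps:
$I{\left(A,Y \right)} = 0$ ($I{\left(A,Y \right)} = 0 \cdot 1 = 0$)
$R{\left(M \right)} = -10 - 5 M$ ($R{\left(M \right)} = - 5 \left(2 + M\right) = -10 - 5 M$)
$R{\left(2 \right)} \left(14 + \frac{I{\left(1,-3 \right)}}{-2}\right) = \left(-10 - 10\right) \left(14 + \frac{0}{-2}\right) = \left(-10 - 10\right) \left(14 + 0 \left(- \frac{1}{2}\right)\right) = - 20 \left(14 + 0\right) = \left(-20\right) 14 = -280$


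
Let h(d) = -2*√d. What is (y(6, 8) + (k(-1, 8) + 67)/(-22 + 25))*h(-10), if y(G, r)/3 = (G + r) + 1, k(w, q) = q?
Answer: -140*I*√10 ≈ -442.72*I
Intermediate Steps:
y(G, r) = 3 + 3*G + 3*r (y(G, r) = 3*((G + r) + 1) = 3*(1 + G + r) = 3 + 3*G + 3*r)
(y(6, 8) + (k(-1, 8) + 67)/(-22 + 25))*h(-10) = ((3 + 3*6 + 3*8) + (8 + 67)/(-22 + 25))*(-2*I*√10) = ((3 + 18 + 24) + 75/3)*(-2*I*√10) = (45 + 75*(⅓))*(-2*I*√10) = (45 + 25)*(-2*I*√10) = 70*(-2*I*√10) = -140*I*√10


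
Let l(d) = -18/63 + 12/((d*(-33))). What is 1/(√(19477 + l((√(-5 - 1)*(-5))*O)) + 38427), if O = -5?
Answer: 1155/(44383185 + √231*√(112478025 + 14*I*√6)) ≈ 2.5929e-5 - 1.4303e-14*I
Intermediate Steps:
l(d) = -2/7 - 4/(11*d) (l(d) = -18*1/63 + 12/((-33*d)) = -2/7 + 12*(-1/(33*d)) = -2/7 - 4/(11*d))
1/(√(19477 + l((√(-5 - 1)*(-5))*O)) + 38427) = 1/(√(19477 + 2*(-14 - 11*√(-5 - 1)*(-5)*(-5))/(77*(((√(-5 - 1)*(-5))*(-5))))) + 38427) = 1/(√(19477 + 2*(-14 - 11*√(-6)*(-5)*(-5))/(77*(((√(-6)*(-5))*(-5))))) + 38427) = 1/(√(19477 + 2*(-14 - 11*(I*√6)*(-5)*(-5))/(77*((((I*√6)*(-5))*(-5))))) + 38427) = 1/(√(19477 + 2*(-14 - 11*(-5*I*√6)*(-5))/(77*((-5*I*√6*(-5))))) + 38427) = 1/(√(19477 + 2*(-14 - 275*I*√6)/(77*((25*I*√6)))) + 38427) = 1/(√(19477 + 2*(-I*√6/150)*(-14 - 275*I*√6)/77) + 38427) = 1/(√(19477 - I*√6*(-14 - 275*I*√6)/5775) + 38427) = 1/(38427 + √(19477 - I*√6*(-14 - 275*I*√6)/5775))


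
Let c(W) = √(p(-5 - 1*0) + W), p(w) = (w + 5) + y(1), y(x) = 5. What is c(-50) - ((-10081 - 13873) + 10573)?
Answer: 13381 + 3*I*√5 ≈ 13381.0 + 6.7082*I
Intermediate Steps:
p(w) = 10 + w (p(w) = (w + 5) + 5 = (5 + w) + 5 = 10 + w)
c(W) = √(5 + W) (c(W) = √((10 + (-5 - 1*0)) + W) = √((10 + (-5 + 0)) + W) = √((10 - 5) + W) = √(5 + W))
c(-50) - ((-10081 - 13873) + 10573) = √(5 - 50) - ((-10081 - 13873) + 10573) = √(-45) - (-23954 + 10573) = 3*I*√5 - 1*(-13381) = 3*I*√5 + 13381 = 13381 + 3*I*√5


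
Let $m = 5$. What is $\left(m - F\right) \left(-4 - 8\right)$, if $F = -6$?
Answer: $-132$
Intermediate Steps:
$\left(m - F\right) \left(-4 - 8\right) = \left(5 - -6\right) \left(-4 - 8\right) = \left(5 + 6\right) \left(-12\right) = 11 \left(-12\right) = -132$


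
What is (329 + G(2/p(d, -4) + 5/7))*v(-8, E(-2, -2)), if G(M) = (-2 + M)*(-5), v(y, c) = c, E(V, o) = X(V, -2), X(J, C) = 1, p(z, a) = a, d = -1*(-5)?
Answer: 4731/14 ≈ 337.93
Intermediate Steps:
d = 5
E(V, o) = 1
G(M) = 10 - 5*M
(329 + G(2/p(d, -4) + 5/7))*v(-8, E(-2, -2)) = (329 + (10 - 5*(2/(-4) + 5/7)))*1 = (329 + (10 - 5*(2*(-¼) + 5*(⅐))))*1 = (329 + (10 - 5*(-½ + 5/7)))*1 = (329 + (10 - 5*3/14))*1 = (329 + (10 - 15/14))*1 = (329 + 125/14)*1 = (4731/14)*1 = 4731/14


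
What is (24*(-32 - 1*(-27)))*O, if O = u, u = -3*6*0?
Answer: 0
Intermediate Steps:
u = 0 (u = -18*0 = 0)
O = 0
(24*(-32 - 1*(-27)))*O = (24*(-32 - 1*(-27)))*0 = (24*(-32 + 27))*0 = (24*(-5))*0 = -120*0 = 0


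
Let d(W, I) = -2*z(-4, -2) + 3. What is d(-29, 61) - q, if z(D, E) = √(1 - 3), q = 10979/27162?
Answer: 70507/27162 - 2*I*√2 ≈ 2.5958 - 2.8284*I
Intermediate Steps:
q = 10979/27162 (q = 10979*(1/27162) = 10979/27162 ≈ 0.40420)
z(D, E) = I*√2 (z(D, E) = √(-2) = I*√2)
d(W, I) = 3 - 2*I*√2 (d(W, I) = -2*I*√2 + 3 = 3 - 2*I*√2)
d(-29, 61) - q = (3 - 2*I*√2) - 1*10979/27162 = (3 - 2*I*√2) - 10979/27162 = 70507/27162 - 2*I*√2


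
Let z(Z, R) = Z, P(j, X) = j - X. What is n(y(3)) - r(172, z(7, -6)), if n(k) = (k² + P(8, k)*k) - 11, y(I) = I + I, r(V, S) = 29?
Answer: 8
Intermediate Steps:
y(I) = 2*I
n(k) = -11 + k² + k*(8 - k) (n(k) = (k² + (8 - k)*k) - 11 = (k² + k*(8 - k)) - 11 = -11 + k² + k*(8 - k))
n(y(3)) - r(172, z(7, -6)) = (-11 + 8*(2*3)) - 1*29 = (-11 + 8*6) - 29 = (-11 + 48) - 29 = 37 - 29 = 8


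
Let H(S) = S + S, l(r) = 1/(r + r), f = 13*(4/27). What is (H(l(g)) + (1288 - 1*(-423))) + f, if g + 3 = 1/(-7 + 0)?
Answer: 1017289/594 ≈ 1712.6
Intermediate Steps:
f = 52/27 (f = 13*(4*(1/27)) = 13*(4/27) = 52/27 ≈ 1.9259)
g = -22/7 (g = -3 + 1/(-7 + 0) = -3 + 1/(-7) = -3 - ⅐ = -22/7 ≈ -3.1429)
l(r) = 1/(2*r)
H(S) = 2*S
(H(l(g)) + (1288 - 1*(-423))) + f = (2*(1/(2*(-22/7))) + (1288 - 1*(-423))) + 52/27 = (2*((½)*(-7/22)) + (1288 + 423)) + 52/27 = (2*(-7/44) + 1711) + 52/27 = (-7/22 + 1711) + 52/27 = 37635/22 + 52/27 = 1017289/594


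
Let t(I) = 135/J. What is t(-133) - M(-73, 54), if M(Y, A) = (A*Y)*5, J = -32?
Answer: 630585/32 ≈ 19706.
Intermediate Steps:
M(Y, A) = 5*A*Y
t(I) = -135/32 (t(I) = 135/(-32) = 135*(-1/32) = -135/32)
t(-133) - M(-73, 54) = -135/32 - 5*54*(-73) = -135/32 - 1*(-19710) = -135/32 + 19710 = 630585/32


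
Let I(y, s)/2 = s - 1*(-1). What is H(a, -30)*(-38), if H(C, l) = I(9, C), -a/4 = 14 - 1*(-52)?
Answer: 19988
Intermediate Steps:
I(y, s) = 2 + 2*s (I(y, s) = 2*(s - 1*(-1)) = 2*(s + 1) = 2*(1 + s) = 2 + 2*s)
a = -264 (a = -4*(14 - 1*(-52)) = -4*(14 + 52) = -4*66 = -264)
H(C, l) = 2 + 2*C
H(a, -30)*(-38) = (2 + 2*(-264))*(-38) = (2 - 528)*(-38) = -526*(-38) = 19988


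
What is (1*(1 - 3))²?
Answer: 4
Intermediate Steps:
(1*(1 - 3))² = (1*(-2))² = (-2)² = 4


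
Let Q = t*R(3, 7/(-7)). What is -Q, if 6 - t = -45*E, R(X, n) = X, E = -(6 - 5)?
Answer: 117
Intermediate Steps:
E = -1 (E = -1*1 = -1)
t = -39 (t = 6 - (-45)*(-1) = 6 - 1*45 = 6 - 45 = -39)
Q = -117 (Q = -39*3 = -117)
-Q = -1*(-117) = 117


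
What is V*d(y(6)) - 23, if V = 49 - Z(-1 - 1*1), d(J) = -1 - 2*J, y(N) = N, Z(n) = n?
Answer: -686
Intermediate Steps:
V = 51 (V = 49 - (-1 - 1*1) = 49 - (-1 - 1) = 49 - 1*(-2) = 49 + 2 = 51)
V*d(y(6)) - 23 = 51*(-1 - 2*6) - 23 = 51*(-1 - 12) - 23 = 51*(-13) - 23 = -663 - 23 = -686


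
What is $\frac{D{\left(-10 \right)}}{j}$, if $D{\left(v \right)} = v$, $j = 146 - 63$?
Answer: $- \frac{10}{83} \approx -0.12048$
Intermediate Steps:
$j = 83$ ($j = 146 - 63 = 83$)
$\frac{D{\left(-10 \right)}}{j} = - \frac{10}{83}$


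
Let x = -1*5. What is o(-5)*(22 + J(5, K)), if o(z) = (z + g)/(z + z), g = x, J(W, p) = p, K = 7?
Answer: 29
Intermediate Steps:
x = -5
g = -5
o(z) = (-5 + z)/(2*z) (o(z) = (z - 5)/(z + z) = (-5 + z)/((2*z)) = (-5 + z)*(1/(2*z)) = (-5 + z)/(2*z))
o(-5)*(22 + J(5, K)) = ((½)*(-5 - 5)/(-5))*(22 + 7) = ((½)*(-⅕)*(-10))*29 = 1*29 = 29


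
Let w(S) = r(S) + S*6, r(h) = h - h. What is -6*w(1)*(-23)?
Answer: 828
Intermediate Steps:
r(h) = 0
w(S) = 6*S (w(S) = 0 + S*6 = 0 + 6*S = 6*S)
-6*w(1)*(-23) = -36*(-23) = 828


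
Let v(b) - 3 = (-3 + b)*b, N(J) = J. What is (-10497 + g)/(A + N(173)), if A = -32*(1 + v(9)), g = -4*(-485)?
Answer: 8557/1683 ≈ 5.0844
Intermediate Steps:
g = 1940
v(b) = 3 + b*(-3 + b) (v(b) = 3 + (-3 + b)*b = 3 + b*(-3 + b))
A = -1856 (A = -32*(1 + (3 + 9**2 - 3*9)) = -32*(1 + (3 + 81 - 27)) = -32*(1 + 57) = -32*58 = -1856)
(-10497 + g)/(A + N(173)) = (-10497 + 1940)/(-1856 + 173) = -8557/(-1683) = -8557*(-1/1683) = 8557/1683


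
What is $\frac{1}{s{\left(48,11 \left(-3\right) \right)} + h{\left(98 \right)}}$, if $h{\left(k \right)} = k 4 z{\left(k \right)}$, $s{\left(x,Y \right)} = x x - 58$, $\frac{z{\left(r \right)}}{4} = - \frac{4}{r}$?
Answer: $\frac{1}{2182} \approx 0.00045829$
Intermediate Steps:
$z{\left(r \right)} = - \frac{16}{r}$ ($z{\left(r \right)} = 4 \left(- \frac{4}{r}\right) = - \frac{16}{r}$)
$s{\left(x,Y \right)} = -58 + x^{2}$ ($s{\left(x,Y \right)} = x^{2} - 58 = -58 + x^{2}$)
$h{\left(k \right)} = -64$ ($h{\left(k \right)} = k 4 \left(- \frac{16}{k}\right) = 4 k \left(- \frac{16}{k}\right) = -64$)
$\frac{1}{s{\left(48,11 \left(-3\right) \right)} + h{\left(98 \right)}} = \frac{1}{\left(-58 + 48^{2}\right) - 64} = \frac{1}{\left(-58 + 2304\right) - 64} = \frac{1}{2246 - 64} = \frac{1}{2182}$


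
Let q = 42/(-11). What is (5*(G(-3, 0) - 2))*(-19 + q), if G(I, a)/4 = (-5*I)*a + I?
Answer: 17570/11 ≈ 1597.3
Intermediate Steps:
G(I, a) = 4*I - 20*I*a (G(I, a) = 4*((-5*I)*a + I) = 4*(-5*I*a + I) = 4*(I - 5*I*a) = 4*I - 20*I*a)
q = -42/11 (q = 42*(-1/11) = -42/11 ≈ -3.8182)
(5*(G(-3, 0) - 2))*(-19 + q) = (5*(4*(-3)*(1 - 5*0) - 2))*(-19 - 42/11) = (5*(4*(-3)*(1 + 0) - 2))*(-251/11) = (5*(4*(-3)*1 - 2))*(-251/11) = (5*(-12 - 2))*(-251/11) = (5*(-14))*(-251/11) = -70*(-251/11) = 17570/11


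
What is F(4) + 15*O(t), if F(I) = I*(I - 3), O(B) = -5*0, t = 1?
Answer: 4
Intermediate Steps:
O(B) = 0
F(I) = I*(-3 + I)
F(4) + 15*O(t) = 4*(-3 + 4) + 15*0 = 4*1 + 0 = 4 + 0 = 4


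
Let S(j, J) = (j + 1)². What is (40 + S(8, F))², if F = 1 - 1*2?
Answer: 14641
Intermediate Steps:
F = -1 (F = 1 - 2 = -1)
S(j, J) = (1 + j)²
(40 + S(8, F))² = (40 + (1 + 8)²)² = (40 + 9²)² = (40 + 81)² = 121² = 14641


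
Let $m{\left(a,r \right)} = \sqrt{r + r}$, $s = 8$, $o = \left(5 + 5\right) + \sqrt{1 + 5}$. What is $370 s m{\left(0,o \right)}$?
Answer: $2960 \sqrt{20 + 2 \sqrt{6}} \approx 14770.0$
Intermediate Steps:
$o = 10 + \sqrt{6} \approx 12.449$
$m{\left(a,r \right)} = \sqrt{2} \sqrt{r}$ ($m{\left(a,r \right)} = \sqrt{2 r} = \sqrt{2} \sqrt{r}$)
$370 s m{\left(0,o \right)} = 370 \cdot 8 \sqrt{2} \sqrt{10 + \sqrt{6}} = 2960 \sqrt{2} \sqrt{10 + \sqrt{6}}$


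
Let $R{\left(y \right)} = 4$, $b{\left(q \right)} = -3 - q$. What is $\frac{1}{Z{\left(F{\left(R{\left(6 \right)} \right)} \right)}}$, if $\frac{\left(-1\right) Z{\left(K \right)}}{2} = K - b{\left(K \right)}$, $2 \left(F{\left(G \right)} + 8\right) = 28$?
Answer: $- \frac{1}{30} \approx -0.033333$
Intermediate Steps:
$F{\left(G \right)} = 6$ ($F{\left(G \right)} = -8 + \frac{1}{2} \cdot 28 = -8 + 14 = 6$)
$Z{\left(K \right)} = -6 - 4 K$ ($Z{\left(K \right)} = - 2 \left(K - \left(-3 - K\right)\right) = - 2 \left(K + \left(3 + K\right)\right) = - 2 \left(3 + 2 K\right) = -6 - 4 K$)
$\frac{1}{Z{\left(F{\left(R{\left(6 \right)} \right)} \right)}} = \frac{1}{-6 - 24} = \frac{1}{-30} = - \frac{1}{30}$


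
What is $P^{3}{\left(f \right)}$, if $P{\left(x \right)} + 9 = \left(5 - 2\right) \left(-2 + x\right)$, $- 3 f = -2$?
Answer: $-2197$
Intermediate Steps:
$f = \frac{2}{3}$ ($f = \left(- \frac{1}{3}\right) \left(-2\right) = \frac{2}{3} \approx 0.66667$)
$P{\left(x \right)} = -15 + 3 x$ ($P{\left(x \right)} = -9 + \left(5 - 2\right) \left(-2 + x\right) = -9 + 3 \left(-2 + x\right) = -9 + \left(-6 + 3 x\right) = -15 + 3 x$)
$P^{3}{\left(f \right)} = \left(-15 + 3 \cdot \frac{2}{3}\right)^{3} = \left(-15 + 2\right)^{3} = \left(-13\right)^{3} = -2197$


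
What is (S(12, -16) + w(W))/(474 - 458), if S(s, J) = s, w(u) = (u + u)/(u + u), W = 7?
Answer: 13/16 ≈ 0.81250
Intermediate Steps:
w(u) = 1 (w(u) = (2*u)/((2*u)) = (2*u)*(1/(2*u)) = 1)
(S(12, -16) + w(W))/(474 - 458) = (12 + 1)/(474 - 458) = 13/16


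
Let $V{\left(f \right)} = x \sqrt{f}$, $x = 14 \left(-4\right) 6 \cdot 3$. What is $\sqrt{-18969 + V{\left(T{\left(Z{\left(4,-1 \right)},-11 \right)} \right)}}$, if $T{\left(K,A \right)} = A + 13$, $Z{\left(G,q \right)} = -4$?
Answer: $\sqrt{-18969 - 1008 \sqrt{2}} \approx 142.81 i$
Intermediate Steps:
$T{\left(K,A \right)} = 13 + A$
$x = -1008$ ($x = 14 \left(\left(-24\right) 3\right) = 14 \left(-72\right) = -1008$)
$V{\left(f \right)} = - 1008 \sqrt{f}$
$\sqrt{-18969 + V{\left(T{\left(Z{\left(4,-1 \right)},-11 \right)} \right)}} = \sqrt{-18969 - 1008 \sqrt{13 - 11}} = \sqrt{-18969 - 1008 \sqrt{2}}$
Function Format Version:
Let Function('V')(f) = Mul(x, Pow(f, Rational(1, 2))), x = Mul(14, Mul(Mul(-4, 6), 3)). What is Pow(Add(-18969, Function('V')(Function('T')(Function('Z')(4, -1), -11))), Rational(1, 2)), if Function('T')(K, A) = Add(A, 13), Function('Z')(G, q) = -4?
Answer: Pow(Add(-18969, Mul(-1008, Pow(2, Rational(1, 2)))), Rational(1, 2)) ≈ Mul(142.81, I)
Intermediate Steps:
Function('T')(K, A) = Add(13, A)
x = -1008 (x = Mul(14, Mul(-24, 3)) = Mul(14, -72) = -1008)
Function('V')(f) = Mul(-1008, Pow(f, Rational(1, 2)))
Pow(Add(-18969, Function('V')(Function('T')(Function('Z')(4, -1), -11))), Rational(1, 2)) = Pow(Add(-18969, Mul(-1008, Pow(Add(13, -11), Rational(1, 2)))), Rational(1, 2)) = Pow(Add(-18969, Mul(-1008, Pow(2, Rational(1, 2)))), Rational(1, 2))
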